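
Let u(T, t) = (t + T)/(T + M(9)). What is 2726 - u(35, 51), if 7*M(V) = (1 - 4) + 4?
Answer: 334997/123 ≈ 2723.6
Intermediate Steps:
M(V) = ⅐ (M(V) = ((1 - 4) + 4)/7 = (-3 + 4)/7 = (⅐)*1 = ⅐)
u(T, t) = (T + t)/(⅐ + T) (u(T, t) = (t + T)/(T + ⅐) = (T + t)/(⅐ + T))
2726 - u(35, 51) = 2726 - 7*(35 + 51)/(1 + 7*35) = 2726 - 7*86/(1 + 245) = 2726 - 7*86/246 = 2726 - 1*301/123 = 2726 - 301/123 = 334997/123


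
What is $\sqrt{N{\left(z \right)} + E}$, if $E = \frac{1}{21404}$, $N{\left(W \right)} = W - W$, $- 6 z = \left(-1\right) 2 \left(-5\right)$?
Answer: $\frac{\sqrt{5351}}{10702} \approx 0.0068352$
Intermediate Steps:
$z = - \frac{5}{3}$ ($z = - \frac{\left(-1\right) 2 \left(-5\right)}{6} = - \frac{\left(-2\right) \left(-5\right)}{6} = \left(- \frac{1}{6}\right) 10 = - \frac{5}{3} \approx -1.6667$)
$N{\left(W \right)} = 0$
$E = \frac{1}{21404} \approx 4.672 \cdot 10^{-5}$
$\sqrt{N{\left(z \right)} + E} = \sqrt{0 + \frac{1}{21404}} = \sqrt{\frac{1}{21404}} = \frac{\sqrt{5351}}{10702}$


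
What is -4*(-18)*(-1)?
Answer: -72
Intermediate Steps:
-4*(-18)*(-1) = 72*(-1) = -72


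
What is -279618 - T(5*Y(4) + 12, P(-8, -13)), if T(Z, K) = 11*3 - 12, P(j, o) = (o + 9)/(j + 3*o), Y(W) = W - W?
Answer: -279639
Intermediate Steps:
Y(W) = 0
P(j, o) = (9 + o)/(j + 3*o)
T(Z, K) = 21 (T(Z, K) = 33 - 12 = 21)
-279618 - T(5*Y(4) + 12, P(-8, -13)) = -279618 - 1*21 = -279618 - 21 = -279639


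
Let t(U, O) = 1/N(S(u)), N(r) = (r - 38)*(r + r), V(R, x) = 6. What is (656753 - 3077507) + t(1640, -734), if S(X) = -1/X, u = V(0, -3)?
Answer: -554352648/229 ≈ -2.4208e+6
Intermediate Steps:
u = 6
N(r) = 2*r*(-38 + r) (N(r) = (-38 + r)*(2*r) = 2*r*(-38 + r))
t(U, O) = 18/229 (t(U, O) = 1/(2*(-1/6)*(-38 - 1/6)) = 1/(2*(-1*⅙)*(-38 - 1*⅙)) = 1/(2*(-⅙)*(-38 - ⅙)) = 1/(2*(-⅙)*(-229/6)) = 1/(229/18) = 18/229)
(656753 - 3077507) + t(1640, -734) = (656753 - 3077507) + 18/229 = -2420754 + 18/229 = -554352648/229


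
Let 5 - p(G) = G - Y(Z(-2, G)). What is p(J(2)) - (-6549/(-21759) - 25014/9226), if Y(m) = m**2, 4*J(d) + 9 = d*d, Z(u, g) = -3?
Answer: 2363515797/133832356 ≈ 17.660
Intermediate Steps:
J(d) = -9/4 + d**2/4 (J(d) = -9/4 + (d*d)/4 = -9/4 + d**2/4)
p(G) = 14 - G (p(G) = 5 - (G - 1*(-3)**2) = 5 - (G - 1*9) = 5 - (G - 9) = 5 - (-9 + G) = 5 + (9 - G) = 14 - G)
p(J(2)) - (-6549/(-21759) - 25014/9226) = (14 - (-9/4 + (1/4)*2**2)) - (-6549/(-21759) - 25014/9226) = (14 - (-9/4 + (1/4)*4)) - (-6549*(-1/21759) - 25014*1/9226) = (14 - (-9/4 + 1)) - (2183/7253 - 12507/4613) = (14 - 1*(-5/4)) - 1*(-80643092/33458089) = (14 + 5/4) + 80643092/33458089 = 61/4 + 80643092/33458089 = 2363515797/133832356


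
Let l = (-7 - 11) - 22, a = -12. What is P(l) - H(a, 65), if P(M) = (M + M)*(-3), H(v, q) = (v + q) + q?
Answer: 122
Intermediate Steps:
l = -40 (l = -18 - 22 = -40)
H(v, q) = v + 2*q (H(v, q) = (q + v) + q = v + 2*q)
P(M) = -6*M (P(M) = (2*M)*(-3) = -6*M)
P(l) - H(a, 65) = -6*(-40) - (-12 + 2*65) = 240 - (-12 + 130) = 240 - 1*118 = 240 - 118 = 122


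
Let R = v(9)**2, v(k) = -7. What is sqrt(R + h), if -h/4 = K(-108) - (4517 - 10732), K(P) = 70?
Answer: I*sqrt(25091) ≈ 158.4*I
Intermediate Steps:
R = 49 (R = (-7)**2 = 49)
h = -25140 (h = -4*(70 - (4517 - 10732)) = -4*(70 - 1*(-6215)) = -4*(70 + 6215) = -4*6285 = -25140)
sqrt(R + h) = sqrt(49 - 25140) = sqrt(-25091) = I*sqrt(25091)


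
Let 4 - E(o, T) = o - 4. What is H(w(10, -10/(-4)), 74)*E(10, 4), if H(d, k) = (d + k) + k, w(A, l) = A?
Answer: -316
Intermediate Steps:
E(o, T) = 8 - o (E(o, T) = 4 - (o - 4) = 4 - (-4 + o) = 4 + (4 - o) = 8 - o)
H(d, k) = d + 2*k
H(w(10, -10/(-4)), 74)*E(10, 4) = (10 + 2*74)*(8 - 1*10) = (10 + 148)*(8 - 10) = 158*(-2) = -316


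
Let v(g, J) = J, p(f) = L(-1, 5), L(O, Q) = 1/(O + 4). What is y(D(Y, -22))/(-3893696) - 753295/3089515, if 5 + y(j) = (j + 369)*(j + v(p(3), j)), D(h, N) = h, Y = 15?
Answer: -593735498709/2405926439488 ≈ -0.24678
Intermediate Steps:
L(O, Q) = 1/(4 + O)
p(f) = ⅓ (p(f) = 1/(4 - 1) = 1/3 = ⅓)
y(j) = -5 + 2*j*(369 + j) (y(j) = -5 + (j + 369)*(j + j) = -5 + (369 + j)*(2*j) = -5 + 2*j*(369 + j))
y(D(Y, -22))/(-3893696) - 753295/3089515 = (-5 + 2*15² + 738*15)/(-3893696) - 753295/3089515 = (-5 + 2*225 + 11070)*(-1/3893696) - 753295*1/3089515 = (-5 + 450 + 11070)*(-1/3893696) - 150659/617903 = 11515*(-1/3893696) - 150659/617903 = -11515/3893696 - 150659/617903 = -593735498709/2405926439488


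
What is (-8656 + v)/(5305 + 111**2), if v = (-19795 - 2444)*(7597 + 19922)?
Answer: -612003697/17626 ≈ -34722.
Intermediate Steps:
v = -611995041 (v = -22239*27519 = -611995041)
(-8656 + v)/(5305 + 111**2) = (-8656 - 611995041)/(5305 + 111**2) = -612003697/(5305 + 12321) = -612003697/17626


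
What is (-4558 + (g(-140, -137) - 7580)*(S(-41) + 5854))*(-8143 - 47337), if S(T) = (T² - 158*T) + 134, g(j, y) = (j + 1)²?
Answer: -9214971072120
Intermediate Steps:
g(j, y) = (1 + j)²
S(T) = 134 + T² - 158*T
(-4558 + (g(-140, -137) - 7580)*(S(-41) + 5854))*(-8143 - 47337) = (-4558 + ((1 - 140)² - 7580)*((134 + (-41)² - 158*(-41)) + 5854))*(-8143 - 47337) = (-4558 + ((-139)² - 7580)*((134 + 1681 + 6478) + 5854))*(-55480) = (-4558 + (19321 - 7580)*(8293 + 5854))*(-55480) = (-4558 + 11741*14147)*(-55480) = (-4558 + 166099927)*(-55480) = 166095369*(-55480) = -9214971072120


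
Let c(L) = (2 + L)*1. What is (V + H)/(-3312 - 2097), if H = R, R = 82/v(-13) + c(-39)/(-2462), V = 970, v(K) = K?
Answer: -30844417/173120454 ≈ -0.17817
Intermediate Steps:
c(L) = 2 + L
R = -201403/32006 (R = 82/(-13) + (2 - 39)/(-2462) = 82*(-1/13) - 37*(-1/2462) = -82/13 + 37/2462 = -201403/32006 ≈ -6.2927)
H = -201403/32006 ≈ -6.2927
(V + H)/(-3312 - 2097) = (970 - 201403/32006)/(-3312 - 2097) = (30844417/32006)/(-5409) = (30844417/32006)*(-1/5409) = -30844417/173120454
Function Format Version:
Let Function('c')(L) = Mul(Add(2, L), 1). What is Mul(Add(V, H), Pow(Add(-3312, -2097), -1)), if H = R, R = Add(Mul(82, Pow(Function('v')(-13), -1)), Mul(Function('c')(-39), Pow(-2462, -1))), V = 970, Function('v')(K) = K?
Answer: Rational(-30844417, 173120454) ≈ -0.17817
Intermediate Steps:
Function('c')(L) = Add(2, L)
R = Rational(-201403, 32006) (R = Add(Mul(82, Pow(-13, -1)), Mul(Add(2, -39), Pow(-2462, -1))) = Add(Mul(82, Rational(-1, 13)), Mul(-37, Rational(-1, 2462))) = Add(Rational(-82, 13), Rational(37, 2462)) = Rational(-201403, 32006) ≈ -6.2927)
H = Rational(-201403, 32006) ≈ -6.2927
Mul(Add(V, H), Pow(Add(-3312, -2097), -1)) = Mul(Add(970, Rational(-201403, 32006)), Pow(Add(-3312, -2097), -1)) = Mul(Rational(30844417, 32006), Pow(-5409, -1)) = Mul(Rational(30844417, 32006), Rational(-1, 5409)) = Rational(-30844417, 173120454)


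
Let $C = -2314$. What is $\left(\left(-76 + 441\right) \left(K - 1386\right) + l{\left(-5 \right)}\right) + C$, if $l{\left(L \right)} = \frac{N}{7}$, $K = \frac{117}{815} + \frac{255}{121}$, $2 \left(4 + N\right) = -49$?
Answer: $- \frac{140100563495}{276122} \approx -5.0739 \cdot 10^{5}$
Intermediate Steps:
$N = - \frac{57}{2}$ ($N = -4 + \frac{1}{2} \left(-49\right) = -4 - \frac{49}{2} = - \frac{57}{2} \approx -28.5$)
$K = \frac{221982}{98615}$ ($K = 117 \cdot \frac{1}{815} + 255 \cdot \frac{1}{121} = \frac{117}{815} + \frac{255}{121} = \frac{221982}{98615} \approx 2.251$)
$l{\left(L \right)} = - \frac{57}{14}$ ($l{\left(L \right)} = - \frac{57}{2 \cdot 7} = \left(- \frac{57}{2}\right) \frac{1}{7} = - \frac{57}{14}$)
$\left(\left(-76 + 441\right) \left(K - 1386\right) + l{\left(-5 \right)}\right) + C = \left(\left(-76 + 441\right) \left(\frac{221982}{98615} - 1386\right) - \frac{57}{14}\right) - 2314 = \left(365 \left(- \frac{136458408}{98615}\right) - \frac{57}{14}\right) - 2314 = \left(- \frac{9961463784}{19723} - \frac{57}{14}\right) - 2314 = - \frac{139461617187}{276122} - 2314 = - \frac{140100563495}{276122}$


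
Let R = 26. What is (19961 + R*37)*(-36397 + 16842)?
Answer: -409149265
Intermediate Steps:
(19961 + R*37)*(-36397 + 16842) = (19961 + 26*37)*(-36397 + 16842) = (19961 + 962)*(-19555) = 20923*(-19555) = -409149265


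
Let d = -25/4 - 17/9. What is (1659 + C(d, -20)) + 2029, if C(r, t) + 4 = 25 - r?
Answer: 133817/36 ≈ 3717.1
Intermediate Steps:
d = -293/36 (d = -25*1/4 - 17*1/9 = -25/4 - 17/9 = -293/36 ≈ -8.1389)
C(r, t) = 21 - r (C(r, t) = -4 + (25 - r) = 21 - r)
(1659 + C(d, -20)) + 2029 = (1659 + (21 - 1*(-293/36))) + 2029 = (1659 + (21 + 293/36)) + 2029 = (1659 + 1049/36) + 2029 = 60773/36 + 2029 = 133817/36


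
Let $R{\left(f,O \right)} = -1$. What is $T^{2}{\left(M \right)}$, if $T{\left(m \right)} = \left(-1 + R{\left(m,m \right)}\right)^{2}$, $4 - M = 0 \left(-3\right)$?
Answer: $16$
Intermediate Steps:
$M = 4$ ($M = 4 - 0 \left(-3\right) = 4 - 0 = 4 + 0 = 4$)
$T{\left(m \right)} = 4$ ($T{\left(m \right)} = \left(-1 - 1\right)^{2} = \left(-2\right)^{2} = 4$)
$T^{2}{\left(M \right)} = 4^{2} = 16$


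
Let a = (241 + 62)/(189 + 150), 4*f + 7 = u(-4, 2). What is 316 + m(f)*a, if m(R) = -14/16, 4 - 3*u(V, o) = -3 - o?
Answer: 284957/904 ≈ 315.22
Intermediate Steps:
u(V, o) = 7/3 + o/3 (u(V, o) = 4/3 - (-3 - o)/3 = 4/3 + (1 + o/3) = 7/3 + o/3)
f = -1 (f = -7/4 + (7/3 + (⅓)*2)/4 = -7/4 + (7/3 + ⅔)/4 = -7/4 + (¼)*3 = -7/4 + ¾ = -1)
a = 101/113 (a = 303/339 = 303*(1/339) = 101/113 ≈ 0.89381)
m(R) = -7/8 (m(R) = -14*1/16 = -7/8)
316 + m(f)*a = 316 - 7/8*101/113 = 316 - 707/904 = 284957/904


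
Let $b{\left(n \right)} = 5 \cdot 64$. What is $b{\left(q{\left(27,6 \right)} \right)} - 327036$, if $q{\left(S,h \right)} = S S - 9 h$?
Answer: $-326716$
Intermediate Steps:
$q{\left(S,h \right)} = S^{2} - 9 h$
$b{\left(n \right)} = 320$
$b{\left(q{\left(27,6 \right)} \right)} - 327036 = 320 - 327036 = -326716$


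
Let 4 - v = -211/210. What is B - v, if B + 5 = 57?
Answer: 9869/210 ≈ 46.995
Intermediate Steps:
v = 1051/210 (v = 4 - (-211)/210 = 4 - 1*(-211/210) = 4 + 211/210 = 1051/210 ≈ 5.0048)
B = 52 (B = -5 + 57 = 52)
B - v = 52 - 1*1051/210 = 52 - 1051/210 = 9869/210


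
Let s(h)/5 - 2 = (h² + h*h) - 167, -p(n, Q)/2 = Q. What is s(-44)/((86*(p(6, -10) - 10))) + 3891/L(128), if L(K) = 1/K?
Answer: 85667963/172 ≈ 4.9807e+5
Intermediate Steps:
p(n, Q) = -2*Q
s(h) = -825 + 10*h² (s(h) = 10 + 5*((h² + h*h) - 167) = 10 + 5*((h² + h²) - 167) = 10 + 5*(2*h² - 167) = 10 + 5*(-167 + 2*h²) = 10 + (-835 + 10*h²) = -825 + 10*h²)
s(-44)/((86*(p(6, -10) - 10))) + 3891/L(128) = (-825 + 10*(-44)²)/((86*(-2*(-10) - 10))) + 3891/(1/128) = (-825 + 10*1936)/((86*(20 - 10))) + 3891/(1/128) = (-825 + 19360)/((86*10)) + 3891*128 = 18535/860 + 498048 = 18535*(1/860) + 498048 = 3707/172 + 498048 = 85667963/172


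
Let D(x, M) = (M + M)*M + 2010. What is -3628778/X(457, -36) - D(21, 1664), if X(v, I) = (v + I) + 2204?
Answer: -14545609028/2625 ≈ -5.5412e+6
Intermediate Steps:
D(x, M) = 2010 + 2*M² (D(x, M) = (2*M)*M + 2010 = 2*M² + 2010 = 2010 + 2*M²)
X(v, I) = 2204 + I + v (X(v, I) = (I + v) + 2204 = 2204 + I + v)
-3628778/X(457, -36) - D(21, 1664) = -3628778/(2204 - 36 + 457) - (2010 + 2*1664²) = -3628778/2625 - (2010 + 2*2768896) = -3628778*1/2625 - (2010 + 5537792) = -3628778/2625 - 1*5539802 = -3628778/2625 - 5539802 = -14545609028/2625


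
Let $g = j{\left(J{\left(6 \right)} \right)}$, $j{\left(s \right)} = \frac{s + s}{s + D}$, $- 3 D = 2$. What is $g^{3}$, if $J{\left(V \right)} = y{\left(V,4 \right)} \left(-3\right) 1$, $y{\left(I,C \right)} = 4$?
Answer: $\frac{46656}{6859} \approx 6.8022$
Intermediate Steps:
$J{\left(V \right)} = -12$ ($J{\left(V \right)} = 4 \left(-3\right) 1 = \left(-12\right) 1 = -12$)
$D = - \frac{2}{3}$ ($D = \left(- \frac{1}{3}\right) 2 = - \frac{2}{3} \approx -0.66667$)
$j{\left(s \right)} = \frac{2 s}{- \frac{2}{3} + s}$ ($j{\left(s \right)} = \frac{s + s}{s - \frac{2}{3}} = \frac{2 s}{- \frac{2}{3} + s}$)
$g = \frac{36}{19}$ ($g = 6 \left(-12\right) \frac{1}{-2 + 3 \left(-12\right)} = 6 \left(-12\right) \frac{1}{-2 - 36} = 6 \left(-12\right) \frac{1}{-38} = 6 \left(-12\right) \left(- \frac{1}{38}\right) = \frac{36}{19} \approx 1.8947$)
$g^{3} = \left(\frac{36}{19}\right)^{3} = \frac{46656}{6859}$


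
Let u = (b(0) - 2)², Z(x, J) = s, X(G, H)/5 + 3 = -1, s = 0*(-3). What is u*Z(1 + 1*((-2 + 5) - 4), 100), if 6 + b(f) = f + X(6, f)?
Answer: 0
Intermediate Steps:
s = 0
X(G, H) = -20 (X(G, H) = -15 + 5*(-1) = -15 - 5 = -20)
Z(x, J) = 0
b(f) = -26 + f (b(f) = -6 + (f - 20) = -6 + (-20 + f) = -26 + f)
u = 784 (u = ((-26 + 0) - 2)² = (-26 - 2)² = (-28)² = 784)
u*Z(1 + 1*((-2 + 5) - 4), 100) = 784*0 = 0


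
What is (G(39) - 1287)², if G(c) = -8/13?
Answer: 280194121/169 ≈ 1.6580e+6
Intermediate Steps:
G(c) = -8/13 (G(c) = -8*1/13 = -8/13)
(G(39) - 1287)² = (-8/13 - 1287)² = (-16739/13)² = 280194121/169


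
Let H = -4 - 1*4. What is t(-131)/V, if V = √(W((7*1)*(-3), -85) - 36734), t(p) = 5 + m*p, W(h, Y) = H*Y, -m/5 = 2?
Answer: -1315*I*√4006/12018 ≈ -6.9255*I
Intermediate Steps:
m = -10 (m = -5*2 = -10)
H = -8 (H = -4 - 4 = -8)
W(h, Y) = -8*Y
t(p) = 5 - 10*p
V = 3*I*√4006 (V = √(-8*(-85) - 36734) = √(680 - 36734) = √(-36054) = 3*I*√4006 ≈ 189.88*I)
t(-131)/V = (5 - 10*(-131))/((3*I*√4006)) = (5 + 1310)*(-I*√4006/12018) = 1315*(-I*√4006/12018) = -1315*I*√4006/12018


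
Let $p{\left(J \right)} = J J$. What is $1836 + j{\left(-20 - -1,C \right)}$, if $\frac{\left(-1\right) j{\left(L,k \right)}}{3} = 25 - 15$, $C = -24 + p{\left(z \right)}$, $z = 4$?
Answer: $1806$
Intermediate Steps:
$p{\left(J \right)} = J^{2}$
$C = -8$ ($C = -24 + 4^{2} = -24 + 16 = -8$)
$j{\left(L,k \right)} = -30$ ($j{\left(L,k \right)} = - 3 \left(25 - 15\right) = \left(-3\right) 10 = -30$)
$1836 + j{\left(-20 - -1,C \right)} = 1836 - 30 = 1806$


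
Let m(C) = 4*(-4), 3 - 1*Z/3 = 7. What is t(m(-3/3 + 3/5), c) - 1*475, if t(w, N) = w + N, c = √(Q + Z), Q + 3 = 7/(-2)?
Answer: -491 + I*√74/2 ≈ -491.0 + 4.3012*I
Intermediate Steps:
Z = -12 (Z = 9 - 3*7 = 9 - 21 = -12)
Q = -13/2 (Q = -3 + 7/(-2) = -3 + 7*(-½) = -3 - 7/2 = -13/2 ≈ -6.5000)
m(C) = -16
c = I*√74/2 (c = √(-13/2 - 12) = √(-37/2) = I*√74/2 ≈ 4.3012*I)
t(w, N) = N + w
t(m(-3/3 + 3/5), c) - 1*475 = (I*√74/2 - 16) - 1*475 = (-16 + I*√74/2) - 475 = -491 + I*√74/2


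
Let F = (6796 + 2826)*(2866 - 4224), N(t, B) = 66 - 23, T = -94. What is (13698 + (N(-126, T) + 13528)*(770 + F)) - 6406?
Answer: -177317403034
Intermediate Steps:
N(t, B) = 43
F = -13066676 (F = 9622*(-1358) = -13066676)
(13698 + (N(-126, T) + 13528)*(770 + F)) - 6406 = (13698 + (43 + 13528)*(770 - 13066676)) - 6406 = (13698 + 13571*(-13065906)) - 6406 = (13698 - 177317410326) - 6406 = -177317396628 - 6406 = -177317403034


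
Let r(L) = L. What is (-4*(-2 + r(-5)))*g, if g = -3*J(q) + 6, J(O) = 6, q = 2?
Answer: -336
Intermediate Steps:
g = -12 (g = -3*6 + 6 = -18 + 6 = -12)
(-4*(-2 + r(-5)))*g = -4*(-2 - 5)*(-12) = -4*(-7)*(-12) = 28*(-12) = -336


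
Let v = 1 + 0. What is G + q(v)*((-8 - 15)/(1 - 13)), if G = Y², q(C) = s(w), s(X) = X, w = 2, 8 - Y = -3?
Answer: 749/6 ≈ 124.83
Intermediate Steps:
Y = 11 (Y = 8 - 1*(-3) = 8 + 3 = 11)
v = 1
q(C) = 2
G = 121 (G = 11² = 121)
G + q(v)*((-8 - 15)/(1 - 13)) = 121 + 2*((-8 - 15)/(1 - 13)) = 121 + 2*(-23/(-12)) = 121 + 2*(-23*(-1/12)) = 121 + 2*(23/12) = 121 + 23/6 = 749/6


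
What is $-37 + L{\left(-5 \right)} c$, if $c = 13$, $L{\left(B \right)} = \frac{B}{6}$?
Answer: $- \frac{287}{6} \approx -47.833$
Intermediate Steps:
$L{\left(B \right)} = \frac{B}{6}$ ($L{\left(B \right)} = B \frac{1}{6} = \frac{B}{6}$)
$-37 + L{\left(-5 \right)} c = -37 + \frac{1}{6} \left(-5\right) 13 = -37 - \frac{65}{6} = - \frac{287}{6}$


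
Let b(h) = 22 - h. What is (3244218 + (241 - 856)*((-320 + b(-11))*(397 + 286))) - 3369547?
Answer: 120427586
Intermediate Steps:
(3244218 + (241 - 856)*((-320 + b(-11))*(397 + 286))) - 3369547 = (3244218 + (241 - 856)*((-320 + (22 - 1*(-11)))*(397 + 286))) - 3369547 = (3244218 - 615*(-320 + (22 + 11))*683) - 3369547 = (3244218 - 615*(-320 + 33)*683) - 3369547 = (3244218 - (-176505)*683) - 3369547 = (3244218 - 615*(-196021)) - 3369547 = (3244218 + 120552915) - 3369547 = 123797133 - 3369547 = 120427586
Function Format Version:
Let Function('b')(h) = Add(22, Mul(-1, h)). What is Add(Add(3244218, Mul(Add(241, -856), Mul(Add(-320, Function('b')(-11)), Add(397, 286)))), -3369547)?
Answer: 120427586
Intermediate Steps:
Add(Add(3244218, Mul(Add(241, -856), Mul(Add(-320, Function('b')(-11)), Add(397, 286)))), -3369547) = Add(Add(3244218, Mul(Add(241, -856), Mul(Add(-320, Add(22, Mul(-1, -11))), Add(397, 286)))), -3369547) = Add(Add(3244218, Mul(-615, Mul(Add(-320, Add(22, 11)), 683))), -3369547) = Add(Add(3244218, Mul(-615, Mul(Add(-320, 33), 683))), -3369547) = Add(Add(3244218, Mul(-615, Mul(-287, 683))), -3369547) = Add(Add(3244218, Mul(-615, -196021)), -3369547) = Add(Add(3244218, 120552915), -3369547) = Add(123797133, -3369547) = 120427586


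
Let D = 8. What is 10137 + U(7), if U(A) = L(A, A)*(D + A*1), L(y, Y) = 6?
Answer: 10227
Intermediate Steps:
U(A) = 48 + 6*A (U(A) = 6*(8 + A*1) = 6*(8 + A) = 48 + 6*A)
10137 + U(7) = 10137 + (48 + 6*7) = 10137 + (48 + 42) = 10137 + 90 = 10227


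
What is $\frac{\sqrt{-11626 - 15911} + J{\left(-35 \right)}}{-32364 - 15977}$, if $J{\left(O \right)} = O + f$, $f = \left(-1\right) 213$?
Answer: $\frac{248}{48341} - \frac{i \sqrt{27537}}{48341} \approx 0.0051302 - 0.0034328 i$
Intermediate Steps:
$f = -213$
$J{\left(O \right)} = -213 + O$ ($J{\left(O \right)} = O - 213 = -213 + O$)
$\frac{\sqrt{-11626 - 15911} + J{\left(-35 \right)}}{-32364 - 15977} = \frac{\sqrt{-11626 - 15911} - 248}{-32364 - 15977} = \frac{\sqrt{-27537} - 248}{-32364 - 15977} = \frac{i \sqrt{27537} - 248}{-48341} = \left(-248 + i \sqrt{27537}\right) \left(- \frac{1}{48341}\right) = \frac{248}{48341} - \frac{i \sqrt{27537}}{48341}$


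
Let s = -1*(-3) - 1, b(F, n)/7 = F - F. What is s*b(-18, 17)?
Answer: 0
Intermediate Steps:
b(F, n) = 0 (b(F, n) = 7*(F - F) = 7*0 = 0)
s = 2 (s = 3 - 1 = 2)
s*b(-18, 17) = 2*0 = 0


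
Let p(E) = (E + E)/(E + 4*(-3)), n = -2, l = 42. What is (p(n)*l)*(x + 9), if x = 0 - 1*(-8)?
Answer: 204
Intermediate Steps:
x = 8 (x = 0 + 8 = 8)
p(E) = 2*E/(-12 + E) (p(E) = (2*E)/(E - 12) = (2*E)/(-12 + E) = 2*E/(-12 + E))
(p(n)*l)*(x + 9) = ((2*(-2)/(-12 - 2))*42)*(8 + 9) = ((2*(-2)/(-14))*42)*17 = ((2*(-2)*(-1/14))*42)*17 = ((2/7)*42)*17 = 12*17 = 204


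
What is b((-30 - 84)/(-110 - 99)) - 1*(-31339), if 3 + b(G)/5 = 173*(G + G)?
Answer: 354944/11 ≈ 32268.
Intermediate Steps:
b(G) = -15 + 1730*G (b(G) = -15 + 5*(173*(G + G)) = -15 + 5*(173*(2*G)) = -15 + 5*(346*G) = -15 + 1730*G)
b((-30 - 84)/(-110 - 99)) - 1*(-31339) = (-15 + 1730*((-30 - 84)/(-110 - 99))) - 1*(-31339) = (-15 + 1730*(-114/(-209))) + 31339 = (-15 + 1730*(-114*(-1/209))) + 31339 = (-15 + 1730*(6/11)) + 31339 = (-15 + 10380/11) + 31339 = 10215/11 + 31339 = 354944/11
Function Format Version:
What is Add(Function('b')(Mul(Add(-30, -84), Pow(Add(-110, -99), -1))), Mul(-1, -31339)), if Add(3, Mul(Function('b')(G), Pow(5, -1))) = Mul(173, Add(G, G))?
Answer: Rational(354944, 11) ≈ 32268.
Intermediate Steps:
Function('b')(G) = Add(-15, Mul(1730, G)) (Function('b')(G) = Add(-15, Mul(5, Mul(173, Add(G, G)))) = Add(-15, Mul(5, Mul(173, Mul(2, G)))) = Add(-15, Mul(5, Mul(346, G))) = Add(-15, Mul(1730, G)))
Add(Function('b')(Mul(Add(-30, -84), Pow(Add(-110, -99), -1))), Mul(-1, -31339)) = Add(Add(-15, Mul(1730, Mul(Add(-30, -84), Pow(Add(-110, -99), -1)))), Mul(-1, -31339)) = Add(Add(-15, Mul(1730, Mul(-114, Pow(-209, -1)))), 31339) = Add(Add(-15, Mul(1730, Mul(-114, Rational(-1, 209)))), 31339) = Add(Add(-15, Mul(1730, Rational(6, 11))), 31339) = Add(Add(-15, Rational(10380, 11)), 31339) = Add(Rational(10215, 11), 31339) = Rational(354944, 11)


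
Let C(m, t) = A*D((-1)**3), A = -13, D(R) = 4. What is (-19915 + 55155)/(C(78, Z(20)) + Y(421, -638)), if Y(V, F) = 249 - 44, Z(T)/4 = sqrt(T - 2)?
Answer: 35240/153 ≈ 230.33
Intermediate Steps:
Z(T) = 4*sqrt(-2 + T) (Z(T) = 4*sqrt(T - 2) = 4*sqrt(-2 + T))
Y(V, F) = 205
C(m, t) = -52 (C(m, t) = -13*4 = -52)
(-19915 + 55155)/(C(78, Z(20)) + Y(421, -638)) = (-19915 + 55155)/(-52 + 205) = 35240/153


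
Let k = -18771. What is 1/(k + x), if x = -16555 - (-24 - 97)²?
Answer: -1/49967 ≈ -2.0013e-5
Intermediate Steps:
x = -31196 (x = -16555 - 1*(-121)² = -16555 - 1*14641 = -16555 - 14641 = -31196)
1/(k + x) = 1/(-18771 - 31196) = 1/(-49967) = -1/49967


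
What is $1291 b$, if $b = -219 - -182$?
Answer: $-47767$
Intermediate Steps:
$b = -37$ ($b = -219 + 182 = -37$)
$1291 b = 1291 \left(-37\right) = -47767$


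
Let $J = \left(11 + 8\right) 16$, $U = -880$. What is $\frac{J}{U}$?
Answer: $- \frac{19}{55} \approx -0.34545$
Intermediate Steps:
$J = 304$ ($J = 19 \cdot 16 = 304$)
$\frac{J}{U} = \frac{304}{-880} = 304 \left(- \frac{1}{880}\right) = - \frac{19}{55}$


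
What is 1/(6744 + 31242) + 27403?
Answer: 1040930359/37986 ≈ 27403.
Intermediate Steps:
1/(6744 + 31242) + 27403 = 1/37986 + 27403 = 1040930359/37986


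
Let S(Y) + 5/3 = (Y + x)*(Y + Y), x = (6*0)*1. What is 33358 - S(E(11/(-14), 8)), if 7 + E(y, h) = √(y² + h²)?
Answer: 9740935/294 + 2*√12665 ≈ 33358.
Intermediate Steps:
x = 0 (x = 0*1 = 0)
E(y, h) = -7 + √(h² + y²) (E(y, h) = -7 + √(y² + h²) = -7 + √(h² + y²))
S(Y) = -5/3 + 2*Y² (S(Y) = -5/3 + (Y + 0)*(Y + Y) = -5/3 + Y*(2*Y) = -5/3 + 2*Y²)
33358 - S(E(11/(-14), 8)) = 33358 - (-5/3 + 2*(-7 + √(8² + (11/(-14))²))²) = 33358 - (-5/3 + 2*(-7 + √(64 + (11*(-1/14))²))²) = 33358 - (-5/3 + 2*(-7 + √(64 + (-11/14)²))²) = 33358 - (-5/3 + 2*(-7 + √(64 + 121/196))²) = 33358 - (-5/3 + 2*(-7 + √(12665/196))²) = 33358 - (-5/3 + 2*(-7 + √12665/14)²) = 33358 + (5/3 - 2*(-7 + √12665/14)²) = 100079/3 - 2*(-7 + √12665/14)²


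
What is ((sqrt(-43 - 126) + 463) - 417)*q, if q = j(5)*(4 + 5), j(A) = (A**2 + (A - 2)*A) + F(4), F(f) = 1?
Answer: 16974 + 4797*I ≈ 16974.0 + 4797.0*I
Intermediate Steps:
j(A) = 1 + A**2 + A*(-2 + A) (j(A) = (A**2 + (A - 2)*A) + 1 = (A**2 + (-2 + A)*A) + 1 = (A**2 + A*(-2 + A)) + 1 = 1 + A**2 + A*(-2 + A))
q = 369 (q = (1 - 2*5 + 2*5**2)*(4 + 5) = (1 - 10 + 2*25)*9 = (1 - 10 + 50)*9 = 41*9 = 369)
((sqrt(-43 - 126) + 463) - 417)*q = ((sqrt(-43 - 126) + 463) - 417)*369 = ((sqrt(-169) + 463) - 417)*369 = ((13*I + 463) - 417)*369 = ((463 + 13*I) - 417)*369 = (46 + 13*I)*369 = 16974 + 4797*I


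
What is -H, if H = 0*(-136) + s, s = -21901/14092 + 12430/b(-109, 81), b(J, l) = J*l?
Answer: 368527489/124418268 ≈ 2.9620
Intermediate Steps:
s = -368527489/124418268 (s = -21901/14092 + 12430/((-109*81)) = -21901*1/14092 + 12430/(-8829) = -21901/14092 + 12430*(-1/8829) = -21901/14092 - 12430/8829 = -368527489/124418268 ≈ -2.9620)
H = -368527489/124418268 (H = 0*(-136) - 368527489/124418268 = 0 - 368527489/124418268 = -368527489/124418268 ≈ -2.9620)
-H = -1*(-368527489/124418268) = 368527489/124418268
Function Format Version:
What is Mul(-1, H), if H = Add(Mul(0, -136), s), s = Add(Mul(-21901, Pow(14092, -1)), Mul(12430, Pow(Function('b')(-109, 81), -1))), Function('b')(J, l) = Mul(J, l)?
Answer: Rational(368527489, 124418268) ≈ 2.9620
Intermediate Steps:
s = Rational(-368527489, 124418268) (s = Add(Mul(-21901, Pow(14092, -1)), Mul(12430, Pow(Mul(-109, 81), -1))) = Add(Mul(-21901, Rational(1, 14092)), Mul(12430, Pow(-8829, -1))) = Add(Rational(-21901, 14092), Mul(12430, Rational(-1, 8829))) = Add(Rational(-21901, 14092), Rational(-12430, 8829)) = Rational(-368527489, 124418268) ≈ -2.9620)
H = Rational(-368527489, 124418268) (H = Add(Mul(0, -136), Rational(-368527489, 124418268)) = Add(0, Rational(-368527489, 124418268)) = Rational(-368527489, 124418268) ≈ -2.9620)
Mul(-1, H) = Mul(-1, Rational(-368527489, 124418268)) = Rational(368527489, 124418268)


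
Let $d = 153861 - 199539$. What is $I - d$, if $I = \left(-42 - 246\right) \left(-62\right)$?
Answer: $63534$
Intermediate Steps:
$d = -45678$ ($d = 153861 - 199539 = -45678$)
$I = 17856$ ($I = \left(-288\right) \left(-62\right) = 17856$)
$I - d = 17856 - -45678 = 17856 + 45678 = 63534$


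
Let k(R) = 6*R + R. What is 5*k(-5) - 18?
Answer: -193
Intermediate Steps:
k(R) = 7*R
5*k(-5) - 18 = 5*(7*(-5)) - 18 = 5*(-35) - 18 = -175 - 18 = -193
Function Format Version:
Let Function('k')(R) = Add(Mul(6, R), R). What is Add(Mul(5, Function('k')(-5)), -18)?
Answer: -193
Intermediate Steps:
Function('k')(R) = Mul(7, R)
Add(Mul(5, Function('k')(-5)), -18) = Add(Mul(5, Mul(7, -5)), -18) = Add(Mul(5, -35), -18) = Add(-175, -18) = -193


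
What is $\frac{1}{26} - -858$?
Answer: $\frac{22309}{26} \approx 858.04$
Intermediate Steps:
$\frac{1}{26} - -858 = \frac{1}{26} + 858 = \frac{22309}{26}$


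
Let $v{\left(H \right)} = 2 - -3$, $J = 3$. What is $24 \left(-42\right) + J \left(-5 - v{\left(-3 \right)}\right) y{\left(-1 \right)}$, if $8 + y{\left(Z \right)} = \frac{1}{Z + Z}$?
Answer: $-753$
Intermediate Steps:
$v{\left(H \right)} = 5$ ($v{\left(H \right)} = 2 + 3 = 5$)
$y{\left(Z \right)} = -8 + \frac{1}{2 Z}$ ($y{\left(Z \right)} = -8 + \frac{1}{Z + Z} = -8 + \frac{1}{2 Z}$)
$24 \left(-42\right) + J \left(-5 - v{\left(-3 \right)}\right) y{\left(-1 \right)} = 24 \left(-42\right) + 3 \left(-5 - 5\right) \left(-8 + \frac{1}{2 \left(-1\right)}\right) = -1008 + 3 \left(-5 - 5\right) \left(-8 + \frac{1}{2} \left(-1\right)\right) = -1008 + 3 \left(-10\right) \left(-8 - \frac{1}{2}\right) = -1008 - -255 = -1008 + 255 = -753$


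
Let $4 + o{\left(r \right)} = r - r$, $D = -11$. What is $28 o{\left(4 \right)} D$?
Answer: $1232$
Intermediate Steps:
$o{\left(r \right)} = -4$ ($o{\left(r \right)} = -4 + \left(r - r\right) = -4 + 0 = -4$)
$28 o{\left(4 \right)} D = 28 \left(-4\right) \left(-11\right) = \left(-112\right) \left(-11\right) = 1232$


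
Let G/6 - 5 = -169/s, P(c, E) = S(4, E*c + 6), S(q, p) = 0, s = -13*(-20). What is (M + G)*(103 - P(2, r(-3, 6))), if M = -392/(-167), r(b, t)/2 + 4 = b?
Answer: 4893221/1670 ≈ 2930.1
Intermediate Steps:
r(b, t) = -8 + 2*b
s = 260
M = 392/167 (M = -392*(-1/167) = 392/167 ≈ 2.3473)
P(c, E) = 0
G = 261/10 (G = 30 + 6*(-169/260) = 30 + 6*(-169*1/260) = 30 + 6*(-13/20) = 30 - 39/10 = 261/10 ≈ 26.100)
(M + G)*(103 - P(2, r(-3, 6))) = (392/167 + 261/10)*(103 - 1*0) = 47507*(103 + 0)/1670 = (47507/1670)*103 = 4893221/1670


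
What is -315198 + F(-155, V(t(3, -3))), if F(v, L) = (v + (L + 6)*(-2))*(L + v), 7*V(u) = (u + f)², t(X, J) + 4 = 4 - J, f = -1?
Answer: -14172365/49 ≈ -2.8923e+5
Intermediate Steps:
t(X, J) = -J (t(X, J) = -4 + (4 - J) = -J)
V(u) = (-1 + u)²/7 (V(u) = (u - 1)²/7 = (-1 + u)²/7)
F(v, L) = (L + v)*(-12 + v - 2*L) (F(v, L) = (v + (6 + L)*(-2))*(L + v) = (v + (-12 - 2*L))*(L + v) = (-12 + v - 2*L)*(L + v) = (L + v)*(-12 + v - 2*L))
-315198 + F(-155, V(t(3, -3))) = -315198 + ((-155)² - 12*(-1 - 1*(-3))²/7 - 12*(-155) - 2*(-1 - 1*(-3))⁴/49 - 1*(-1 - 1*(-3))²/7*(-155)) = -315198 + (24025 - 12*(-1 + 3)²/7 + 1860 - 2*(-1 + 3)⁴/49 - 1*(-1 + 3)²/7*(-155)) = -315198 + (24025 - 12*2²/7 + 1860 - 2*((⅐)*2²)² - 1*(⅐)*2²*(-155)) = -315198 + (24025 - 12*4/7 + 1860 - 2*((⅐)*4)² - 1*(⅐)*4*(-155)) = -315198 + (24025 - 12*4/7 + 1860 - 2*(4/7)² - 1*4/7*(-155)) = -315198 + (24025 - 48/7 + 1860 - 2*16/49 + 620/7) = -315198 + (24025 - 48/7 + 1860 - 32/49 + 620/7) = -315198 + 1272337/49 = -14172365/49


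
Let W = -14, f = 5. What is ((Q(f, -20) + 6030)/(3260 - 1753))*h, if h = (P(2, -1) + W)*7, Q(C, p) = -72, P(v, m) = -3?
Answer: -709002/1507 ≈ -470.47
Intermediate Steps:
h = -119 (h = (-3 - 14)*7 = -17*7 = -119)
((Q(f, -20) + 6030)/(3260 - 1753))*h = ((-72 + 6030)/(3260 - 1753))*(-119) = (5958/1507)*(-119) = -709002/1507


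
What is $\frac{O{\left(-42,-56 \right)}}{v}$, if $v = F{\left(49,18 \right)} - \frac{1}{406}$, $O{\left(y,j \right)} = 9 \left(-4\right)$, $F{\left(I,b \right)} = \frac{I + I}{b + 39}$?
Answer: $- \frac{833112}{39731} \approx -20.969$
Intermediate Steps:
$F{\left(I,b \right)} = \frac{2 I}{39 + b}$
$O{\left(y,j \right)} = -36$
$v = \frac{39731}{23142}$ ($v = 2 \cdot 49 \frac{1}{39 + 18} - \frac{1}{406} = 2 \cdot 49 \cdot \frac{1}{57} - \frac{1}{406} = \frac{98}{57} - \frac{1}{406} = \frac{39731}{23142} \approx 1.7168$)
$\frac{O{\left(-42,-56 \right)}}{v} = - \frac{36}{\frac{39731}{23142}} = \left(-36\right) \frac{23142}{39731} = - \frac{833112}{39731}$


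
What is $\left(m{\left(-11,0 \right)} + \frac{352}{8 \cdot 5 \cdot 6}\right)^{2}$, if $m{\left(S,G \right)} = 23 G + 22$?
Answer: $\frac{123904}{225} \approx 550.68$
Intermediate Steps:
$m{\left(S,G \right)} = 22 + 23 G$
$\left(m{\left(-11,0 \right)} + \frac{352}{8 \cdot 5 \cdot 6}\right)^{2} = \left(\left(22 + 23 \cdot 0\right) + \frac{352}{8 \cdot 5 \cdot 6}\right)^{2} = \left(\left(22 + 0\right) + \frac{352}{40 \cdot 6}\right)^{2} = \left(22 + \frac{352}{240}\right)^{2} = \left(22 + 352 \cdot \frac{1}{240}\right)^{2} = \left(22 + \frac{22}{15}\right)^{2} = \left(\frac{352}{15}\right)^{2} = \frac{123904}{225}$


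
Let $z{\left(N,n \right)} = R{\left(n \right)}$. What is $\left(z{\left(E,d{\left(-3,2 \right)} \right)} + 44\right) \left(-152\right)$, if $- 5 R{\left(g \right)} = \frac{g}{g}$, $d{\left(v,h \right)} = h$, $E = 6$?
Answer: $- \frac{33288}{5} \approx -6657.6$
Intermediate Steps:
$R{\left(g \right)} = - \frac{1}{5}$ ($R{\left(g \right)} = - \frac{g \frac{1}{g}}{5} = \left(- \frac{1}{5}\right) 1 = - \frac{1}{5}$)
$z{\left(N,n \right)} = - \frac{1}{5}$
$\left(z{\left(E,d{\left(-3,2 \right)} \right)} + 44\right) \left(-152\right) = \left(- \frac{1}{5} + 44\right) \left(-152\right) = \frac{219}{5} \left(-152\right) = - \frac{33288}{5}$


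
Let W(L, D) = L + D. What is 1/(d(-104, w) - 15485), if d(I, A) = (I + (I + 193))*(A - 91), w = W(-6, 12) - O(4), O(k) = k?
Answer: -1/14150 ≈ -7.0671e-5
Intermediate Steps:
W(L, D) = D + L
w = 2 (w = (12 - 6) - 1*4 = 6 - 4 = 2)
d(I, A) = (-91 + A)*(193 + 2*I) (d(I, A) = (I + (193 + I))*(-91 + A) = (193 + 2*I)*(-91 + A) = (-91 + A)*(193 + 2*I))
1/(d(-104, w) - 15485) = 1/((-17563 - 182*(-104) + 193*2 + 2*2*(-104)) - 15485) = 1/((-17563 + 18928 + 386 - 416) - 15485) = 1/(1335 - 15485) = 1/(-14150) = -1/14150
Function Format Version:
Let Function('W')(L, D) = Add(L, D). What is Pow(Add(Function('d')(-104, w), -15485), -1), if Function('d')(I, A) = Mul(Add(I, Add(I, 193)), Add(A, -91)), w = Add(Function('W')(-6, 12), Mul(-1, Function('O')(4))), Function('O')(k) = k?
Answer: Rational(-1, 14150) ≈ -7.0671e-5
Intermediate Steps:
Function('W')(L, D) = Add(D, L)
w = 2 (w = Add(Add(12, -6), Mul(-1, 4)) = Add(6, -4) = 2)
Function('d')(I, A) = Mul(Add(-91, A), Add(193, Mul(2, I))) (Function('d')(I, A) = Mul(Add(I, Add(193, I)), Add(-91, A)) = Mul(Add(193, Mul(2, I)), Add(-91, A)) = Mul(Add(-91, A), Add(193, Mul(2, I))))
Pow(Add(Function('d')(-104, w), -15485), -1) = Pow(Add(Add(-17563, Mul(-182, -104), Mul(193, 2), Mul(2, 2, -104)), -15485), -1) = Pow(Add(Add(-17563, 18928, 386, -416), -15485), -1) = Pow(Add(1335, -15485), -1) = Pow(-14150, -1) = Rational(-1, 14150)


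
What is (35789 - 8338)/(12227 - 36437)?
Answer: -27451/24210 ≈ -1.1339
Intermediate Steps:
(35789 - 8338)/(12227 - 36437) = 27451/(-24210) = 27451*(-1/24210) = -27451/24210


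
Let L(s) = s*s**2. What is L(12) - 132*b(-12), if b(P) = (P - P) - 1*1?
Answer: 1860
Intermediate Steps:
L(s) = s**3
b(P) = -1 (b(P) = 0 - 1 = -1)
L(12) - 132*b(-12) = 12**3 - 132*(-1) = 1728 + 132 = 1860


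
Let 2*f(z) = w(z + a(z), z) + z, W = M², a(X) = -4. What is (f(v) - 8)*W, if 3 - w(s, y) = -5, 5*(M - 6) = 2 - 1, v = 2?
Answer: -2883/25 ≈ -115.32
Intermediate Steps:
M = 31/5 (M = 6 + (2 - 1)/5 = 6 + (⅕)*1 = 6 + ⅕ = 31/5 ≈ 6.2000)
w(s, y) = 8 (w(s, y) = 3 - 1*(-5) = 3 + 5 = 8)
W = 961/25 (W = (31/5)² = 961/25 ≈ 38.440)
f(z) = 4 + z/2 (f(z) = (8 + z)/2 = 4 + z/2)
(f(v) - 8)*W = ((4 + (½)*2) - 8)*(961/25) = ((4 + 1) - 8)*(961/25) = (5 - 8)*(961/25) = -3*961/25 = -2883/25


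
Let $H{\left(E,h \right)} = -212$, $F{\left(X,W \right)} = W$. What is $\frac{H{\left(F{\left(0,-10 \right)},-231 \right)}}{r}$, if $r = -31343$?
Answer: $\frac{212}{31343} \approx 0.0067639$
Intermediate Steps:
$\frac{H{\left(F{\left(0,-10 \right)},-231 \right)}}{r} = - \frac{212}{-31343} = \left(-212\right) \left(- \frac{1}{31343}\right) = \frac{212}{31343}$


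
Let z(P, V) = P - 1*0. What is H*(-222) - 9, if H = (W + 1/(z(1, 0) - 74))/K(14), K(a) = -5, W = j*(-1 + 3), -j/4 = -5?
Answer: 644733/365 ≈ 1766.4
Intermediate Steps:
z(P, V) = P (z(P, V) = P + 0 = P)
j = 20 (j = -4*(-5) = 20)
W = 40 (W = 20*(-1 + 3) = 20*2 = 40)
H = -2919/365 (H = (40 + 1/(1 - 74))/(-5) = (40 + 1/(-73))*(-⅕) = (40 - 1/73)*(-⅕) = (2919/73)*(-⅕) = -2919/365 ≈ -7.9973)
H*(-222) - 9 = -2919/365*(-222) - 9 = 648018/365 - 9 = 644733/365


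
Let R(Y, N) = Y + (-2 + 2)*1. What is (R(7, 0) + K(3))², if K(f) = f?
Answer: 100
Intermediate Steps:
R(Y, N) = Y (R(Y, N) = Y + 0*1 = Y + 0 = Y)
(R(7, 0) + K(3))² = (7 + 3)² = 10² = 100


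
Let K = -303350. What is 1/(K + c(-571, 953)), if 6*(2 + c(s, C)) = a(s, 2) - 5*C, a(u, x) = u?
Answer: -3/912724 ≈ -3.2869e-6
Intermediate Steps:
c(s, C) = -2 - 5*C/6 + s/6 (c(s, C) = -2 + (s - 5*C)/6 = -2 + (-5*C/6 + s/6) = -2 - 5*C/6 + s/6)
1/(K + c(-571, 953)) = 1/(-303350 + (-2 - ⅚*953 + (⅙)*(-571))) = 1/(-303350 + (-2 - 4765/6 - 571/6)) = 1/(-303350 - 2674/3) = 1/(-912724/3) = -3/912724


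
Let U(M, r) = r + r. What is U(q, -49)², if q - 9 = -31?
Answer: 9604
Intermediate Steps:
q = -22 (q = 9 - 31 = -22)
U(M, r) = 2*r
U(q, -49)² = (2*(-49))² = (-98)² = 9604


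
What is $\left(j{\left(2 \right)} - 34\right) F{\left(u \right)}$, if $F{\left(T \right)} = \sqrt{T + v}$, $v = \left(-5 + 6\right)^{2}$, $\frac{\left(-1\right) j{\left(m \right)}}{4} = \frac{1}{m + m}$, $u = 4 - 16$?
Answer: $- 35 i \sqrt{11} \approx - 116.08 i$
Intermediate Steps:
$u = -12$ ($u = 4 - 16 = -12$)
$j{\left(m \right)} = - \frac{2}{m}$ ($j{\left(m \right)} = - \frac{4}{m + m} = - \frac{4}{2 m} = - 4 \frac{1}{2 m} = - \frac{2}{m}$)
$v = 1$ ($v = 1^{2} = 1$)
$F{\left(T \right)} = \sqrt{1 + T}$ ($F{\left(T \right)} = \sqrt{T + 1} = \sqrt{1 + T}$)
$\left(j{\left(2 \right)} - 34\right) F{\left(u \right)} = \left(- \frac{2}{2} - 34\right) \sqrt{1 - 12} = \left(\left(-2\right) \frac{1}{2} - 34\right) \sqrt{-11} = \left(-1 - 34\right) i \sqrt{11} = - 35 i \sqrt{11}$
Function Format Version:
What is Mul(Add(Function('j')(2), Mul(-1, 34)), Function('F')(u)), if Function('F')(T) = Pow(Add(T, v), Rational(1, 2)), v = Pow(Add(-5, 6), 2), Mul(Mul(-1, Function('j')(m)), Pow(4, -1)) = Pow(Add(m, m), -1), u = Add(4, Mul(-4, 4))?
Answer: Mul(-35, I, Pow(11, Rational(1, 2))) ≈ Mul(-116.08, I)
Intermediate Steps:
u = -12 (u = Add(4, -16) = -12)
Function('j')(m) = Mul(-2, Pow(m, -1)) (Function('j')(m) = Mul(-4, Pow(Add(m, m), -1)) = Mul(-4, Pow(Mul(2, m), -1)) = Mul(-4, Mul(Rational(1, 2), Pow(m, -1))) = Mul(-2, Pow(m, -1)))
v = 1 (v = Pow(1, 2) = 1)
Function('F')(T) = Pow(Add(1, T), Rational(1, 2)) (Function('F')(T) = Pow(Add(T, 1), Rational(1, 2)) = Pow(Add(1, T), Rational(1, 2)))
Mul(Add(Function('j')(2), Mul(-1, 34)), Function('F')(u)) = Mul(Add(Mul(-2, Pow(2, -1)), Mul(-1, 34)), Pow(Add(1, -12), Rational(1, 2))) = Mul(Add(Mul(-2, Rational(1, 2)), -34), Pow(-11, Rational(1, 2))) = Mul(Add(-1, -34), Mul(I, Pow(11, Rational(1, 2)))) = Mul(-35, Mul(I, Pow(11, Rational(1, 2)))) = Mul(-35, I, Pow(11, Rational(1, 2)))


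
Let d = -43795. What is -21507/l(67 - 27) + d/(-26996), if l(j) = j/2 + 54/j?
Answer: -11593358975/11527292 ≈ -1005.7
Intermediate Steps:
l(j) = j/2 + 54/j (l(j) = j*(½) + 54/j = j/2 + 54/j)
-21507/l(67 - 27) + d/(-26996) = -21507/((67 - 27)/2 + 54/(67 - 27)) - 43795/(-26996) = -21507/((½)*40 + 54/40) - 43795*(-1/26996) = -21507/(20 + 54*(1/40)) + 43795/26996 = -21507/(20 + 27/20) + 43795/26996 = -21507/427/20 + 43795/26996 = -21507*20/427 + 43795/26996 = -430140/427 + 43795/26996 = -11593358975/11527292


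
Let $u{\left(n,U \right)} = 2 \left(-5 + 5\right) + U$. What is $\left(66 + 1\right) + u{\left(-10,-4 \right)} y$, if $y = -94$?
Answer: $443$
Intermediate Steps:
$u{\left(n,U \right)} = U$ ($u{\left(n,U \right)} = 2 \cdot 0 + U = 0 + U = U$)
$\left(66 + 1\right) + u{\left(-10,-4 \right)} y = \left(66 + 1\right) - -376 = 67 + 376 = 443$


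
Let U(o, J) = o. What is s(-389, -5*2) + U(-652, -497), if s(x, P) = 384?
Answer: -268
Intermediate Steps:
s(-389, -5*2) + U(-652, -497) = 384 - 652 = -268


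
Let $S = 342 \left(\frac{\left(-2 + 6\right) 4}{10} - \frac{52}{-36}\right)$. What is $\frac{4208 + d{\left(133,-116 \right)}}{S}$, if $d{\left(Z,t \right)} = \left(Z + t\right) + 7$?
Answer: $\frac{10580}{2603} \approx 4.0645$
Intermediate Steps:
$d{\left(Z,t \right)} = 7 + Z + t$
$S = \frac{5206}{5}$ ($S = 342 \left(4 \cdot 4 \cdot \frac{1}{10} - - \frac{13}{9}\right) = 342 \left(16 \cdot \frac{1}{10} + \frac{13}{9}\right) = 342 \left(\frac{8}{5} + \frac{13}{9}\right) = 342 \cdot \frac{137}{45} = \frac{5206}{5} \approx 1041.2$)
$\frac{4208 + d{\left(133,-116 \right)}}{S} = \frac{4208 + \left(7 + 133 - 116\right)}{\frac{5206}{5}} = \left(4208 + 24\right) \frac{5}{5206} = 4232 \cdot \frac{5}{5206} = \frac{10580}{2603}$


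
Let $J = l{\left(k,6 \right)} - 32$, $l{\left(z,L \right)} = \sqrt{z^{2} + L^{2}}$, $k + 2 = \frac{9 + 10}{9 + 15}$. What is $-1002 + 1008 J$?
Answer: $-33258 + 42 \sqrt{21577} \approx -27089.0$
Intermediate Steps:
$k = - \frac{29}{24}$ ($k = -2 + \frac{9 + 10}{9 + 15} = -2 + \frac{19}{24} = - \frac{29}{24} \approx -1.2083$)
$l{\left(z,L \right)} = \sqrt{L^{2} + z^{2}}$
$J = -32 + \frac{\sqrt{21577}}{24}$ ($J = \sqrt{6^{2} + \left(- \frac{29}{24}\right)^{2}} - 32 = \sqrt{36 + \frac{841}{576}} - 32 = \sqrt{\frac{21577}{576}} - 32 = \frac{\sqrt{21577}}{24} - 32 = -32 + \frac{\sqrt{21577}}{24} \approx -25.88$)
$-1002 + 1008 J = -1002 + 1008 \left(-32 + \frac{\sqrt{21577}}{24}\right) = -1002 - \left(32256 - 42 \sqrt{21577}\right) = -33258 + 42 \sqrt{21577}$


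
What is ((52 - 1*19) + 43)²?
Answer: 5776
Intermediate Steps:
((52 - 1*19) + 43)² = ((52 - 19) + 43)² = (33 + 43)² = 76² = 5776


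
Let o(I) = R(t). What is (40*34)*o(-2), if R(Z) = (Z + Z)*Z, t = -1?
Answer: 2720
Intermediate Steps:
R(Z) = 2*Z**2 (R(Z) = (2*Z)*Z = 2*Z**2)
o(I) = 2 (o(I) = 2*(-1)**2 = 2*1 = 2)
(40*34)*o(-2) = (40*34)*2 = 1360*2 = 2720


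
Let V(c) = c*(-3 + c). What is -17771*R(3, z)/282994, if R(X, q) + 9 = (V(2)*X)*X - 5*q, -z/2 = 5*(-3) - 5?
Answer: 4034017/282994 ≈ 14.255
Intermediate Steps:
z = 40 (z = -2*(5*(-3) - 5) = -2*(-15 - 5) = -2*(-20) = 40)
R(X, q) = -9 - 5*q - 2*X² (R(X, q) = -9 + (((2*(-3 + 2))*X)*X - 5*q) = -9 + (((2*(-1))*X)*X - 5*q) = -9 + ((-2*X)*X - 5*q) = -9 + (-2*X² - 5*q) = -9 + (-5*q - 2*X²) = -9 - 5*q - 2*X²)
-17771*R(3, z)/282994 = -17771*(-9 - 5*40 - 2*3²)/282994 = -17771*(-9 - 200 - 2*9)*(1/282994) = -17771*(-9 - 200 - 18)*(1/282994) = -17771*(-227)*(1/282994) = 4034017*(1/282994) = 4034017/282994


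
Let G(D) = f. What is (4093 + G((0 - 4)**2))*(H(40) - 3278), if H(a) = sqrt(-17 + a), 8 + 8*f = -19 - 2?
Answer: -53619885/4 + 32715*sqrt(23)/8 ≈ -1.3385e+7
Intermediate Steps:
f = -29/8 (f = -1 + (-19 - 2)/8 = -1 + (1/8)*(-21) = -1 - 21/8 = -29/8 ≈ -3.6250)
G(D) = -29/8
(4093 + G((0 - 4)**2))*(H(40) - 3278) = (4093 - 29/8)*(sqrt(-17 + 40) - 3278) = 32715*(sqrt(23) - 3278)/8 = 32715*(-3278 + sqrt(23))/8 = -53619885/4 + 32715*sqrt(23)/8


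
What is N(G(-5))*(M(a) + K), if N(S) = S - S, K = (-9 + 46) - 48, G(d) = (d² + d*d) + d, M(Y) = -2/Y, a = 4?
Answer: 0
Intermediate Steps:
G(d) = d + 2*d² (G(d) = (d² + d²) + d = 2*d² + d = d + 2*d²)
K = -11 (K = 37 - 48 = -11)
N(S) = 0
N(G(-5))*(M(a) + K) = 0*(-2/4 - 11) = 0*(-2*¼ - 11) = 0*(-½ - 11) = 0*(-23/2) = 0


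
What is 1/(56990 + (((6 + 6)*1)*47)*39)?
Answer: 1/78986 ≈ 1.2660e-5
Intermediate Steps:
1/(56990 + (((6 + 6)*1)*47)*39) = 1/(56990 + ((12*1)*47)*39) = 1/(56990 + (12*47)*39) = 1/(56990 + 564*39) = 1/(56990 + 21996) = 1/78986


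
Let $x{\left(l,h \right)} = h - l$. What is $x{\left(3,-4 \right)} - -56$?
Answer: $49$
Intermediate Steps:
$x{\left(3,-4 \right)} - -56 = \left(-4 - 3\right) - -56 = \left(-4 - 3\right) + 56 = -7 + 56 = 49$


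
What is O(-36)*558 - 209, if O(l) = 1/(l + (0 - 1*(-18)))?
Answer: -240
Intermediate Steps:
O(l) = 1/(18 + l) (O(l) = 1/(l + (0 + 18)) = 1/(l + 18) = 1/(18 + l))
O(-36)*558 - 209 = 558/(18 - 36) - 209 = 558/(-18) - 209 = -1/18*558 - 209 = -31 - 209 = -240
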